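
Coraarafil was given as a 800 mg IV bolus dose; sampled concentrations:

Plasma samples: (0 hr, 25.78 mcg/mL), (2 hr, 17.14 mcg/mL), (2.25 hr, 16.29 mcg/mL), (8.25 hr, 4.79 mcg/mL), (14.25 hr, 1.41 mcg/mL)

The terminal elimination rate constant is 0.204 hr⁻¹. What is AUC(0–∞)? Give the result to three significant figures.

Trapezoidal AUC_0→14.25:
  [0→2]: (25.78+17.14)/2 × 2 = 42.92
  [2→2.25]: (17.14+16.29)/2 × 0.25 = 4.17875
  [2.25→8.25]: (16.29+4.79)/2 × 6 = 63.24
  [8.25→14.25]: (4.79+1.41)/2 × 6 = 18.6
  Sum = 128.93875 mcg/mL·hr
Extrapolated tail: C_last / k_e = 1.41 / 0.204 = 6.912
AUC_0→∞ = 128.93875 + 6.912 = 135.85075 mcg/mL·hr

AUC = 136 mcg/mL·hr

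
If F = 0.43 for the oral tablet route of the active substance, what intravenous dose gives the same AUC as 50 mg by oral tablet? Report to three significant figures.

D_iv = 21.5 mg

Systemic exposure from an extravascular dose = F × D_ev, so the equivalent IV dose is F × D_ev.
D_iv = F × D_ev = 0.43 × 50 = 21.5 mg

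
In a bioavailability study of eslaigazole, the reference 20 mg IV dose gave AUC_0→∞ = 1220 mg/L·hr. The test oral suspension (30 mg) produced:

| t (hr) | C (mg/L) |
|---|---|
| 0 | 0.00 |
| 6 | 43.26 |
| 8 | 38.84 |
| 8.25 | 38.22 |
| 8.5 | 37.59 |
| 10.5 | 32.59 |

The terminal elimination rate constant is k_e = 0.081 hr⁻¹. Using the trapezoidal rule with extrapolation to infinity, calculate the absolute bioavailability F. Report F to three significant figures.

F = 0.384

Trapezoidal AUC_0→10.5 (oral suspension):
  [0→6]: (0.00+43.26)/2 × 6 = 129.78
  [6→8]: (43.26+38.84)/2 × 2 = 82.1
  [8→8.25]: (38.84+38.22)/2 × 0.25 = 9.6325
  [8.25→8.5]: (38.22+37.59)/2 × 0.25 = 9.47625
  [8.5→10.5]: (37.59+32.59)/2 × 2 = 70.18
  Sum = 301.16875 mg/L·hr
Tail: C_last/k_e = 32.59/0.081 = 402.346
AUC_0→∞ (oral suspension) = 301.16875 + 402.346 = 703.51475 mg/L·hr
F = (AUC_ev/D_ev)/(AUC_iv/D_iv) = (703.51475/30)/(1220/20) = 23.4505/61 = 0.3844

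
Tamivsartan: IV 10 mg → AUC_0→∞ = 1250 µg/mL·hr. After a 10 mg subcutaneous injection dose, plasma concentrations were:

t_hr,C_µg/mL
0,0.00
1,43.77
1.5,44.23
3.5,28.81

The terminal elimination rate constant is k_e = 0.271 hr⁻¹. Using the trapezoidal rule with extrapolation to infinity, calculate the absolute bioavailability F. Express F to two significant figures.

F = 0.18

Trapezoidal AUC_0→3.5 (subcutaneous injection):
  [0→1]: (0.00+43.77)/2 × 1 = 21.885
  [1→1.5]: (43.77+44.23)/2 × 0.5 = 22.0
  [1.5→3.5]: (44.23+28.81)/2 × 2 = 73.04
  Sum = 116.925 µg/mL·hr
Tail: C_last/k_e = 28.81/0.271 = 106.310
AUC_0→∞ (subcutaneous injection) = 116.925 + 106.310 = 223.235 µg/mL·hr
F = (AUC_ev/D_ev)/(AUC_iv/D_iv) = (223.235/10)/(1250/10) = 22.3235/125 = 0.1786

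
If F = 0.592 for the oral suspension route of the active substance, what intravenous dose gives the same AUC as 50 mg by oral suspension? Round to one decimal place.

Systemic exposure from an extravascular dose = F × D_ev, so the equivalent IV dose is F × D_ev.
D_iv = F × D_ev = 0.592 × 50 = 29.6 mg

D_iv = 29.6 mg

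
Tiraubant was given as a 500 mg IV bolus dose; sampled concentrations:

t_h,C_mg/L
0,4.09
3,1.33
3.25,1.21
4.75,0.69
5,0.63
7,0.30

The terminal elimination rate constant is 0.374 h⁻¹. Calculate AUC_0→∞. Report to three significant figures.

Trapezoidal AUC_0→7:
  [0→3]: (4.09+1.33)/2 × 3 = 8.13
  [3→3.25]: (1.33+1.21)/2 × 0.25 = 0.3175
  [3.25→4.75]: (1.21+0.69)/2 × 1.5 = 1.425
  [4.75→5]: (0.69+0.63)/2 × 0.25 = 0.165
  [5→7]: (0.63+0.30)/2 × 2 = 0.93
  Sum = 10.9675 mg/L·h
Extrapolated tail: C_last / k_e = 0.30 / 0.374 = 0.802
AUC_0→∞ = 10.9675 + 0.802 = 11.7695 mg/L·h

AUC = 11.8 mg/L·h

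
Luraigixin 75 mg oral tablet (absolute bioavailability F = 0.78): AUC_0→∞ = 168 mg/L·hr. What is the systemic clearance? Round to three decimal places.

CL = F × Dose / AUC_0→∞
   = 0.78 × 75 / 168 = 0.348214 L/hr

CL = 0.348 L/hr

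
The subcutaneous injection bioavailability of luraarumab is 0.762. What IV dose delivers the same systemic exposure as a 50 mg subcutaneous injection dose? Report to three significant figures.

Systemic exposure from an extravascular dose = F × D_ev, so the equivalent IV dose is F × D_ev.
D_iv = F × D_ev = 0.762 × 50 = 38.1 mg

D_iv = 38.1 mg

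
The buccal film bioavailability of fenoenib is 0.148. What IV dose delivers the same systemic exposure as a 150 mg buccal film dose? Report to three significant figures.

D_iv = 22.2 mg

Systemic exposure from an extravascular dose = F × D_ev, so the equivalent IV dose is F × D_ev.
D_iv = F × D_ev = 0.148 × 150 = 22.2 mg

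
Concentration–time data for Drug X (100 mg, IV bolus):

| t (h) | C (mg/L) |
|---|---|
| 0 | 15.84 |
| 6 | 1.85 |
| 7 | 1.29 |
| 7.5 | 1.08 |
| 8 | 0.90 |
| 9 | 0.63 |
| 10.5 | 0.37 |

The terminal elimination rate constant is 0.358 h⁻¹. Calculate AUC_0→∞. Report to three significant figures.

Trapezoidal AUC_0→10.5:
  [0→6]: (15.84+1.85)/2 × 6 = 53.07
  [6→7]: (1.85+1.29)/2 × 1 = 1.57
  [7→7.5]: (1.29+1.08)/2 × 0.5 = 0.5925
  [7.5→8]: (1.08+0.90)/2 × 0.5 = 0.495
  [8→9]: (0.90+0.63)/2 × 1 = 0.765
  [9→10.5]: (0.63+0.37)/2 × 1.5 = 0.75
  Sum = 57.2425 mg/L·h
Extrapolated tail: C_last / k_e = 0.37 / 0.358 = 1.034
AUC_0→∞ = 57.2425 + 1.034 = 58.2765 mg/L·h

AUC = 58.3 mg/L·h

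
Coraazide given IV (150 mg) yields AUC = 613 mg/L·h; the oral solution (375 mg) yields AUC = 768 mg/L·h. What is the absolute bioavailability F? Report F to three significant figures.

F = (AUC_ev / D_ev) / (AUC_iv / D_iv)
  = (768/375) / (613/150)
  = 2.048 / 4.08667 = 0.5011

F = 0.501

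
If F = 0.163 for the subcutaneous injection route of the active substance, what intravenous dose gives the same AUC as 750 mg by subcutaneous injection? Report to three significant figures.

Systemic exposure from an extravascular dose = F × D_ev, so the equivalent IV dose is F × D_ev.
D_iv = F × D_ev = 0.163 × 750 = 122.25 mg

D_iv = 122 mg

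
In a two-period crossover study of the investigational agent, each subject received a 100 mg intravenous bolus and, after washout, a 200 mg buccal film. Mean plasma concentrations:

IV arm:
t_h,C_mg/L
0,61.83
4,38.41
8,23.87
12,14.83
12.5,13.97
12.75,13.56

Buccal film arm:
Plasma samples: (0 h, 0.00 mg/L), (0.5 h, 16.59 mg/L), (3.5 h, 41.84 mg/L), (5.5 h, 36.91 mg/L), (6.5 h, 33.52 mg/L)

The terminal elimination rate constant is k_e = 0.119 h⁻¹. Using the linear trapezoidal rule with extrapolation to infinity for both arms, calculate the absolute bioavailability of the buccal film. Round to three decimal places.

F = 0.462

Trapezoidal AUC_0→12.75 (IV):
  [0→4]: (61.83+38.41)/2 × 4 = 200.48
  [4→8]: (38.41+23.87)/2 × 4 = 124.56
  [8→12]: (23.87+14.83)/2 × 4 = 77.4
  [12→12.5]: (14.83+13.97)/2 × 0.5 = 7.2
  [12.5→12.75]: (13.97+13.56)/2 × 0.25 = 3.44125
  Sum = 413.08125 mg/L·h
IV tail: 13.56/0.119 = 113.950; AUC_iv,0→∞ = 413.08125 + 113.950 = 527.03125 mg/L·h
Trapezoidal AUC_0→6.5 (buccal film):
  [0→0.5]: (0.00+16.59)/2 × 0.5 = 4.1475
  [0.5→3.5]: (16.59+41.84)/2 × 3 = 87.645
  [3.5→5.5]: (41.84+36.91)/2 × 2 = 78.75
  [5.5→6.5]: (36.91+33.52)/2 × 1 = 35.215
  Sum = 205.7575 mg/L·h
buccal film tail: 33.52/0.119 = 281.681; AUC_ev,0→∞ = 205.7575 + 281.681 = 487.4385 mg/L·h
F = (AUC_ev/D_ev)/(AUC_iv/D_iv) = (487.4385/200)/(527.03125/100) = 2.4371925/5.2703125 = 0.4624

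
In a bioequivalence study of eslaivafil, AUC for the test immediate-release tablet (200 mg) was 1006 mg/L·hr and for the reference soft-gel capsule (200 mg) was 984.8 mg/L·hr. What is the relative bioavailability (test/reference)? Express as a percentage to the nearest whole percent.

F_rel = 102%

F_rel = (AUC_test/D_test) / (AUC_ref/D_ref)
      = (1006/200) / (984.8/200)
      = 5.03 / 4.924 = 1.0215 = 102.15%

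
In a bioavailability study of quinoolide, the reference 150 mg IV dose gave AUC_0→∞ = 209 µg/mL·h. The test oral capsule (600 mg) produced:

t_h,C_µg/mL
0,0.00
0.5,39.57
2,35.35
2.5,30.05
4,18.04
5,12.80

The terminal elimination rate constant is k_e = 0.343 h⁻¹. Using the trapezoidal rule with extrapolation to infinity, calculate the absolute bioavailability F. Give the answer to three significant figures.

Trapezoidal AUC_0→5 (oral capsule):
  [0→0.5]: (0.00+39.57)/2 × 0.5 = 9.8925
  [0.5→2]: (39.57+35.35)/2 × 1.5 = 56.19
  [2→2.5]: (35.35+30.05)/2 × 0.5 = 16.35
  [2.5→4]: (30.05+18.04)/2 × 1.5 = 36.0675
  [4→5]: (18.04+12.80)/2 × 1 = 15.42
  Sum = 133.92 µg/mL·h
Tail: C_last/k_e = 12.80/0.343 = 37.318
AUC_0→∞ (oral capsule) = 133.92 + 37.318 = 171.238 µg/mL·h
F = (AUC_ev/D_ev)/(AUC_iv/D_iv) = (171.238/600)/(209/150) = 0.285397/1.39333 = 0.2048

F = 0.205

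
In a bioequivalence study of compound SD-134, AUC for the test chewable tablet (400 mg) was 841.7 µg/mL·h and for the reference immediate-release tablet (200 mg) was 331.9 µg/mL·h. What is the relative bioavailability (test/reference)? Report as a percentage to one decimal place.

F_rel = 126.8%

F_rel = (AUC_test/D_test) / (AUC_ref/D_ref)
      = (841.7/400) / (331.9/200)
      = 2.10425 / 1.6595 = 1.2680 = 126.80%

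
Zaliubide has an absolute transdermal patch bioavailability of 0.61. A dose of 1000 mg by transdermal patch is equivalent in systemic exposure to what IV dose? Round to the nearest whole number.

Systemic exposure from an extravascular dose = F × D_ev, so the equivalent IV dose is F × D_ev.
D_iv = F × D_ev = 0.61 × 1000 = 610 mg

D_iv = 610 mg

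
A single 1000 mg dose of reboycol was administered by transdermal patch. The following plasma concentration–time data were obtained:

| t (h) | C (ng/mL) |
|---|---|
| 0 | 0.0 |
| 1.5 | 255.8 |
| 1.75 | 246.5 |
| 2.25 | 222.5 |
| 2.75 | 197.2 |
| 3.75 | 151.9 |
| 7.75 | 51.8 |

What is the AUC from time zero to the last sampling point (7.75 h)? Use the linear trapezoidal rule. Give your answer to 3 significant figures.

Trapezoidal AUC_0→7.75:
  [0→1.5]: (0.0+255.8)/2 × 1.5 = 191.85
  [1.5→1.75]: (255.8+246.5)/2 × 0.25 = 62.7875
  [1.75→2.25]: (246.5+222.5)/2 × 0.5 = 117.25
  [2.25→2.75]: (222.5+197.2)/2 × 0.5 = 104.925
  [2.75→3.75]: (197.2+151.9)/2 × 1 = 174.55
  [3.75→7.75]: (151.9+51.8)/2 × 4 = 407.4
  Sum = 1058.7625 ng/mL·h

AUC = 1060 ng/mL·h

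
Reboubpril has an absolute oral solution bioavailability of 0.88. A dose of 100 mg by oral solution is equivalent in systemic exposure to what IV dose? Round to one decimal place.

D_iv = 88.0 mg

Systemic exposure from an extravascular dose = F × D_ev, so the equivalent IV dose is F × D_ev.
D_iv = F × D_ev = 0.88 × 100 = 88 mg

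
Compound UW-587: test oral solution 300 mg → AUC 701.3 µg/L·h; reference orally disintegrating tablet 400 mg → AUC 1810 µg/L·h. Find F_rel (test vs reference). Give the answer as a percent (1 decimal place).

F_rel = (AUC_test/D_test) / (AUC_ref/D_ref)
      = (701.3/300) / (1810/400)
      = 2.33767 / 4.525 = 0.5166 = 51.66%

F_rel = 51.7%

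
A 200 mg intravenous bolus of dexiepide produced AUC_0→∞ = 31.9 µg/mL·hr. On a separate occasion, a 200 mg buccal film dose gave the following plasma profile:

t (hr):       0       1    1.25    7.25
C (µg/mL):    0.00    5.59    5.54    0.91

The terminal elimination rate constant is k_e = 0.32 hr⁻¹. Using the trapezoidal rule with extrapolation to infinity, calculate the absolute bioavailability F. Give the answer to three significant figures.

F = 0.827

Trapezoidal AUC_0→7.25 (buccal film):
  [0→1]: (0.00+5.59)/2 × 1 = 2.795
  [1→1.25]: (5.59+5.54)/2 × 0.25 = 1.39125
  [1.25→7.25]: (5.54+0.91)/2 × 6 = 19.35
  Sum = 23.53625 µg/mL·hr
Tail: C_last/k_e = 0.91/0.32 = 2.844
AUC_0→∞ (buccal film) = 23.53625 + 2.844 = 26.38025 µg/mL·hr
F = (AUC_ev/D_ev)/(AUC_iv/D_iv) = (26.38025/200)/(31.9/200) = 0.13190125/0.1595 = 0.8270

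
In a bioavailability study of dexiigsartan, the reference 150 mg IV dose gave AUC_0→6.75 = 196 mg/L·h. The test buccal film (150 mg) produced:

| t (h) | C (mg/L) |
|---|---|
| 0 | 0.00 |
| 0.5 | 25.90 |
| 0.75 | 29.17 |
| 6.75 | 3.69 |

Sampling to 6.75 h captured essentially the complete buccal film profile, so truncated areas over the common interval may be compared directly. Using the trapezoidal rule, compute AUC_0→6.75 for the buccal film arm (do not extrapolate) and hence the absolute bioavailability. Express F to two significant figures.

Trapezoidal AUC_0→6.75 (buccal film):
  [0→0.5]: (0.00+25.90)/2 × 0.5 = 6.475
  [0.5→0.75]: (25.90+29.17)/2 × 0.25 = 6.88375
  [0.75→6.75]: (29.17+3.69)/2 × 6 = 98.58
  Sum = 111.93875 mg/L·h
F = (AUC_ev/D_ev)/(AUC_iv/D_iv) = (111.93875/150)/(196/150) = 0.746258/1.30667 = 0.5711

F = 0.57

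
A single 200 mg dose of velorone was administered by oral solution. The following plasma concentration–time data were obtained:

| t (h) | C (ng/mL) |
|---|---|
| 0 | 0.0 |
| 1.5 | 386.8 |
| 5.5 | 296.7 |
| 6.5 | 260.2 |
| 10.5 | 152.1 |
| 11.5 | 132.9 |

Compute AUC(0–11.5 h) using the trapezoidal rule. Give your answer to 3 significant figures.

AUC = 2900 ng/mL·h

Trapezoidal AUC_0→11.5:
  [0→1.5]: (0.0+386.8)/2 × 1.5 = 290.1
  [1.5→5.5]: (386.8+296.7)/2 × 4 = 1367.0
  [5.5→6.5]: (296.7+260.2)/2 × 1 = 278.45
  [6.5→10.5]: (260.2+152.1)/2 × 4 = 824.6
  [10.5→11.5]: (152.1+132.9)/2 × 1 = 142.5
  Sum = 2902.65 ng/mL·h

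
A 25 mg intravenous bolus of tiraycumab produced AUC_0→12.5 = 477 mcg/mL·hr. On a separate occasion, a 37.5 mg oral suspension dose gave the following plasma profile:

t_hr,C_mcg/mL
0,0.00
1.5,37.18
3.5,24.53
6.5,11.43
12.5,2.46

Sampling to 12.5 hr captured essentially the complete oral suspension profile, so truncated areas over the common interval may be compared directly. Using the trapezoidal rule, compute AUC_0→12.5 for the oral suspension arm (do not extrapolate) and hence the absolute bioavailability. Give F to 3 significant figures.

F = 0.259

Trapezoidal AUC_0→12.5 (oral suspension):
  [0→1.5]: (0.00+37.18)/2 × 1.5 = 27.885
  [1.5→3.5]: (37.18+24.53)/2 × 2 = 61.71
  [3.5→6.5]: (24.53+11.43)/2 × 3 = 53.94
  [6.5→12.5]: (11.43+2.46)/2 × 6 = 41.67
  Sum = 185.205 mcg/mL·hr
F = (AUC_ev/D_ev)/(AUC_iv/D_iv) = (185.205/37.5)/(477/25) = 4.9388/19.08 = 0.2588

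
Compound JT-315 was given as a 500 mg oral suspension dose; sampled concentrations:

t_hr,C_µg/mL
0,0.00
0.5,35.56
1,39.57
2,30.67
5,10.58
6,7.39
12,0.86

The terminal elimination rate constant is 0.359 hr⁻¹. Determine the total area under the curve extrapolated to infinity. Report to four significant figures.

AUC = 160.8 µg/mL·hr

Trapezoidal AUC_0→12:
  [0→0.5]: (0.00+35.56)/2 × 0.5 = 8.89
  [0.5→1]: (35.56+39.57)/2 × 0.5 = 18.7825
  [1→2]: (39.57+30.67)/2 × 1 = 35.12
  [2→5]: (30.67+10.58)/2 × 3 = 61.875
  [5→6]: (10.58+7.39)/2 × 1 = 8.985
  [6→12]: (7.39+0.86)/2 × 6 = 24.75
  Sum = 158.4025 µg/mL·hr
Extrapolated tail: C_last / k_e = 0.86 / 0.359 = 2.396
AUC_0→∞ = 158.4025 + 2.396 = 160.7985 µg/mL·hr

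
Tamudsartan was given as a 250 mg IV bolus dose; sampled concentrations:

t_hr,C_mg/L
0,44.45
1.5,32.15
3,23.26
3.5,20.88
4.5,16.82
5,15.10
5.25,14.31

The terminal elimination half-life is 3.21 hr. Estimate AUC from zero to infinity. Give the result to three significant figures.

Trapezoidal AUC_0→5.25:
  [0→1.5]: (44.45+32.15)/2 × 1.5 = 57.45
  [1.5→3]: (32.15+23.26)/2 × 1.5 = 41.5575
  [3→3.5]: (23.26+20.88)/2 × 0.5 = 11.035
  [3.5→4.5]: (20.88+16.82)/2 × 1 = 18.85
  [4.5→5]: (16.82+15.10)/2 × 0.5 = 7.98
  [5→5.25]: (15.10+14.31)/2 × 0.25 = 3.67625
  Sum = 140.54875 mg/L·hr
k_e = ln2 / t½ = 0.693147 / 3.21 = 0.2159 hr^-1
Extrapolated tail: C_last / k_e = 14.31 / 0.2159 = 66.281
AUC_0→∞ = 140.54875 + 66.281 = 206.82975 mg/L·hr

AUC = 207 mg/L·hr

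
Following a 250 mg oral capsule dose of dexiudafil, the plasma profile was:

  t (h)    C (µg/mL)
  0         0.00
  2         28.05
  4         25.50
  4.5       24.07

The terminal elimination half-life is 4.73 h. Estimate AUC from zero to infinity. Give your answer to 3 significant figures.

AUC = 258 µg/mL·h

Trapezoidal AUC_0→4.5:
  [0→2]: (0.00+28.05)/2 × 2 = 28.05
  [2→4]: (28.05+25.50)/2 × 2 = 53.55
  [4→4.5]: (25.50+24.07)/2 × 0.5 = 12.3925
  Sum = 93.9925 µg/mL·h
k_e = ln2 / t½ = 0.693147 / 4.73 = 0.1465 h^-1
Extrapolated tail: C_last / k_e = 24.07 / 0.1465 = 164.300
AUC_0→∞ = 93.9925 + 164.300 = 258.2925 µg/mL·h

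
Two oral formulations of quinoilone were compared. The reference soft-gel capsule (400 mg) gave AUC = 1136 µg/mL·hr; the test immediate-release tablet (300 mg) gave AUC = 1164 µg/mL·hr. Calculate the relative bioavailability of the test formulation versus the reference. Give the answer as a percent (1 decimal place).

F_rel = 136.6%

F_rel = (AUC_test/D_test) / (AUC_ref/D_ref)
      = (1164/300) / (1136/400)
      = 3.88 / 2.84 = 1.3662 = 136.62%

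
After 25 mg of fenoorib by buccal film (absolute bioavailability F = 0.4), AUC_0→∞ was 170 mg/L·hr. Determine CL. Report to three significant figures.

CL = 0.0588 L/hr

CL = F × Dose / AUC_0→∞
   = 0.4 × 25 / 170 = 0.0588235 L/hr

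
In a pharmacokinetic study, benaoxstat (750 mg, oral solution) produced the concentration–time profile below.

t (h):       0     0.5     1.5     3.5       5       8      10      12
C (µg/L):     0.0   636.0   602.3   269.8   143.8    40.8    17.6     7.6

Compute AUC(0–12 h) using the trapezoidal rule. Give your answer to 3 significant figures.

Trapezoidal AUC_0→12:
  [0→0.5]: (0.0+636.0)/2 × 0.5 = 159.0
  [0.5→1.5]: (636.0+602.3)/2 × 1 = 619.15
  [1.5→3.5]: (602.3+269.8)/2 × 2 = 872.1
  [3.5→5]: (269.8+143.8)/2 × 1.5 = 310.2
  [5→8]: (143.8+40.8)/2 × 3 = 276.9
  [8→10]: (40.8+17.6)/2 × 2 = 58.4
  [10→12]: (17.6+7.6)/2 × 2 = 25.2
  Sum = 2320.95 µg/L·h

AUC = 2320 µg/L·h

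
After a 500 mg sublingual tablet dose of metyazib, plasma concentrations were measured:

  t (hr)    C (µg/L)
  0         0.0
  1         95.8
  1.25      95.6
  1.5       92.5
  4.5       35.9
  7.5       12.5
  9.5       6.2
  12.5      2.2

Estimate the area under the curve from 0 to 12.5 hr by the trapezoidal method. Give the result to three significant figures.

Trapezoidal AUC_0→12.5:
  [0→1]: (0.0+95.8)/2 × 1 = 47.9
  [1→1.25]: (95.8+95.6)/2 × 0.25 = 23.925
  [1.25→1.5]: (95.6+92.5)/2 × 0.25 = 23.5125
  [1.5→4.5]: (92.5+35.9)/2 × 3 = 192.6
  [4.5→7.5]: (35.9+12.5)/2 × 3 = 72.6
  [7.5→9.5]: (12.5+6.2)/2 × 2 = 18.7
  [9.5→12.5]: (6.2+2.2)/2 × 3 = 12.6
  Sum = 391.8375 µg/L·hr

AUC = 392 µg/L·hr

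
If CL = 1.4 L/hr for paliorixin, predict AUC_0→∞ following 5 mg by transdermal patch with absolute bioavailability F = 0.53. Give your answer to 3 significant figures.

AUC_0→∞ = F × Dose / CL
        = 0.53 × 5 / 1.4 = 1.89286 mg/L·hr

AUC = 1.89 mg/L·hr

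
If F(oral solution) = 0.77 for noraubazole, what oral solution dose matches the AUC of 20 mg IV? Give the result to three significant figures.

For equal systemic exposure: F × D_ev = D_iv
D_ev = D_iv / F = 20 / 0.77 = 25.974 mg

D_oral = 26.0 mg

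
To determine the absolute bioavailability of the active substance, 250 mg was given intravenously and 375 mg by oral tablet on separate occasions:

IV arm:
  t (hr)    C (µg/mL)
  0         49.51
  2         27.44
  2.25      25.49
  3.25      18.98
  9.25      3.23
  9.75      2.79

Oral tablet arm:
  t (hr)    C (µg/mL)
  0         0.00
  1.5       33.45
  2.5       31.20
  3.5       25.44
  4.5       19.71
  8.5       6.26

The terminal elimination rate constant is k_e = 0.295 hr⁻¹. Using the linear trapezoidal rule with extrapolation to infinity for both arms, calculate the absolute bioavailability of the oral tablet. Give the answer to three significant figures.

Trapezoidal AUC_0→9.75 (IV):
  [0→2]: (49.51+27.44)/2 × 2 = 76.95
  [2→2.25]: (27.44+25.49)/2 × 0.25 = 6.61625
  [2.25→3.25]: (25.49+18.98)/2 × 1 = 22.235
  [3.25→9.25]: (18.98+3.23)/2 × 6 = 66.63
  [9.25→9.75]: (3.23+2.79)/2 × 0.5 = 1.505
  Sum = 173.93625 µg/mL·hr
IV tail: 2.79/0.295 = 9.458; AUC_iv,0→∞ = 173.93625 + 9.458 = 183.39425 µg/mL·hr
Trapezoidal AUC_0→8.5 (oral tablet):
  [0→1.5]: (0.00+33.45)/2 × 1.5 = 25.0875
  [1.5→2.5]: (33.45+31.20)/2 × 1 = 32.325
  [2.5→3.5]: (31.20+25.44)/2 × 1 = 28.32
  [3.5→4.5]: (25.44+19.71)/2 × 1 = 22.575
  [4.5→8.5]: (19.71+6.26)/2 × 4 = 51.94
  Sum = 160.2475 µg/mL·hr
oral tablet tail: 6.26/0.295 = 21.220; AUC_ev,0→∞ = 160.2475 + 21.220 = 181.4675 µg/mL·hr
F = (AUC_ev/D_ev)/(AUC_iv/D_iv) = (181.4675/375)/(183.39425/250) = 0.483913/0.733577 = 0.6597

F = 0.660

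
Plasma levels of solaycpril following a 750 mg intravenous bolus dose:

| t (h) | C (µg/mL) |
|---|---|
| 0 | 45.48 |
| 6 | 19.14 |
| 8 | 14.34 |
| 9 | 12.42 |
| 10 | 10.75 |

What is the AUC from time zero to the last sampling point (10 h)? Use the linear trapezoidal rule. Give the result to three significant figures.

AUC = 252 µg/mL·h

Trapezoidal AUC_0→10:
  [0→6]: (45.48+19.14)/2 × 6 = 193.86
  [6→8]: (19.14+14.34)/2 × 2 = 33.48
  [8→9]: (14.34+12.42)/2 × 1 = 13.38
  [9→10]: (12.42+10.75)/2 × 1 = 11.585
  Sum = 252.305 µg/mL·h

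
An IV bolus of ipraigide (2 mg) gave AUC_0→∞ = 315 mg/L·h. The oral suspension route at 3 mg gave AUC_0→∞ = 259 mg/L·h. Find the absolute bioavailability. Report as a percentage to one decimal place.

F = (AUC_ev / D_ev) / (AUC_iv / D_iv)
  = (259/3) / (315/2)
  = 86.3333 / 157.5 = 0.5481
  = 54.81%

F = 54.8%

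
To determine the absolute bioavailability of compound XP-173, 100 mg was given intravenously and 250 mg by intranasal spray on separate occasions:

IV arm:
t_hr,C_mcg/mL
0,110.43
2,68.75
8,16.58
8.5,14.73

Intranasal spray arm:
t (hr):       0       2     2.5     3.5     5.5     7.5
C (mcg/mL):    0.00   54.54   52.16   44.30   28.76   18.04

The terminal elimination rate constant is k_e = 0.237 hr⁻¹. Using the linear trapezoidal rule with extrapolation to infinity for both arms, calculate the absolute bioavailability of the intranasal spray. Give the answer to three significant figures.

Trapezoidal AUC_0→8.5 (IV):
  [0→2]: (110.43+68.75)/2 × 2 = 179.18
  [2→8]: (68.75+16.58)/2 × 6 = 255.99
  [8→8.5]: (16.58+14.73)/2 × 0.5 = 7.8275
  Sum = 442.9975 mcg/mL·hr
IV tail: 14.73/0.237 = 62.152; AUC_iv,0→∞ = 442.9975 + 62.152 = 505.1495 mcg/mL·hr
Trapezoidal AUC_0→7.5 (intranasal spray):
  [0→2]: (0.00+54.54)/2 × 2 = 54.54
  [2→2.5]: (54.54+52.16)/2 × 0.5 = 26.675
  [2.5→3.5]: (52.16+44.30)/2 × 1 = 48.23
  [3.5→5.5]: (44.30+28.76)/2 × 2 = 73.06
  [5.5→7.5]: (28.76+18.04)/2 × 2 = 46.8
  Sum = 249.305 mcg/mL·hr
intranasal spray tail: 18.04/0.237 = 76.118; AUC_ev,0→∞ = 249.305 + 76.118 = 325.423 mcg/mL·hr
F = (AUC_ev/D_ev)/(AUC_iv/D_iv) = (325.423/250)/(505.1495/100) = 1.301692/5.051495 = 0.2577

F = 0.258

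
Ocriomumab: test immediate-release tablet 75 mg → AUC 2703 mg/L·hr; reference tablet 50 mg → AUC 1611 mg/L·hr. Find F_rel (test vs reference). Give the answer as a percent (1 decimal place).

F_rel = (AUC_test/D_test) / (AUC_ref/D_ref)
      = (2703/75) / (1611/50)
      = 36.04 / 32.22 = 1.1186 = 111.86%

F_rel = 111.9%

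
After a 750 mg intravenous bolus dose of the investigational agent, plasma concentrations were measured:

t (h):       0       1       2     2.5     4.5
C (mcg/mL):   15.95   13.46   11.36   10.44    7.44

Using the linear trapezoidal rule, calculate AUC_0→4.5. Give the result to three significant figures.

Trapezoidal AUC_0→4.5:
  [0→1]: (15.95+13.46)/2 × 1 = 14.705
  [1→2]: (13.46+11.36)/2 × 1 = 12.41
  [2→2.5]: (11.36+10.44)/2 × 0.5 = 5.45
  [2.5→4.5]: (10.44+7.44)/2 × 2 = 17.88
  Sum = 50.445 mcg/mL·h

AUC = 50.4 mcg/mL·h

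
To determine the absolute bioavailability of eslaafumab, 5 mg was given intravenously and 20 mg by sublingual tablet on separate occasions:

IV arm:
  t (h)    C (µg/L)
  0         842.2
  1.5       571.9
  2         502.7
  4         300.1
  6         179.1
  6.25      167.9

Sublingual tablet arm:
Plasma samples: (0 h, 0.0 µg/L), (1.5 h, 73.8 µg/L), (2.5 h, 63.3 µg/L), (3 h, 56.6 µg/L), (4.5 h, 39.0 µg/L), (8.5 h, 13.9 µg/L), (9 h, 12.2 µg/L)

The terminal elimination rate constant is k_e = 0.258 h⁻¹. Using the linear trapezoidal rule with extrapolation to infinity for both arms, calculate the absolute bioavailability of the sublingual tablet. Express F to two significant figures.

Trapezoidal AUC_0→6.25 (IV):
  [0→1.5]: (842.2+571.9)/2 × 1.5 = 1060.575
  [1.5→2]: (571.9+502.7)/2 × 0.5 = 268.65
  [2→4]: (502.7+300.1)/2 × 2 = 802.8
  [4→6]: (300.1+179.1)/2 × 2 = 479.2
  [6→6.25]: (179.1+167.9)/2 × 0.25 = 43.375
  Sum = 2654.6 µg/L·h
IV tail: 167.9/0.258 = 650.775; AUC_iv,0→∞ = 2654.6 + 650.775 = 3305.375 µg/L·h
Trapezoidal AUC_0→9 (sublingual tablet):
  [0→1.5]: (0.0+73.8)/2 × 1.5 = 55.35
  [1.5→2.5]: (73.8+63.3)/2 × 1 = 68.55
  [2.5→3]: (63.3+56.6)/2 × 0.5 = 29.975
  [3→4.5]: (56.6+39.0)/2 × 1.5 = 71.7
  [4.5→8.5]: (39.0+13.9)/2 × 4 = 105.8
  [8.5→9]: (13.9+12.2)/2 × 0.5 = 6.525
  Sum = 337.9 µg/L·h
sublingual tablet tail: 12.2/0.258 = 47.287; AUC_ev,0→∞ = 337.9 + 47.287 = 385.187 µg/L·h
F = (AUC_ev/D_ev)/(AUC_iv/D_iv) = (385.187/20)/(3305.375/5) = 19.25935/661.075 = 0.0291

F = 0.029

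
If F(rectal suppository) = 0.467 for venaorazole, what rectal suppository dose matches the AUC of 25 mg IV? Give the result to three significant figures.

For equal systemic exposure: F × D_ev = D_iv
D_ev = D_iv / F = 25 / 0.467 = 53.5332 mg

D_rectal = 53.5 mg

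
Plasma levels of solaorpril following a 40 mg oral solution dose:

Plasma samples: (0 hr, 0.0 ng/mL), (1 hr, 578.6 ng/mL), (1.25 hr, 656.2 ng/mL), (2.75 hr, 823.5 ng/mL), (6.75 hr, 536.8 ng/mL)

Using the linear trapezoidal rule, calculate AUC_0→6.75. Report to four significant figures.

Trapezoidal AUC_0→6.75:
  [0→1]: (0.0+578.6)/2 × 1 = 289.3
  [1→1.25]: (578.6+656.2)/2 × 0.25 = 154.35
  [1.25→2.75]: (656.2+823.5)/2 × 1.5 = 1109.775
  [2.75→6.75]: (823.5+536.8)/2 × 4 = 2720.6
  Sum = 4274.025 ng/mL·hr

AUC = 4274 ng/mL·hr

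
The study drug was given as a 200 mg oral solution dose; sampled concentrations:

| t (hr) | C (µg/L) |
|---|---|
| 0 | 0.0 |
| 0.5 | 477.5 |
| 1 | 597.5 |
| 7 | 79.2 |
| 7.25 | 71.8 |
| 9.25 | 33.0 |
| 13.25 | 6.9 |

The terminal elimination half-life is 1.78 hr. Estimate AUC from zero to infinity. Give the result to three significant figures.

AUC = 2640 µg/L·hr

Trapezoidal AUC_0→13.25:
  [0→0.5]: (0.0+477.5)/2 × 0.5 = 119.375
  [0.5→1]: (477.5+597.5)/2 × 0.5 = 268.75
  [1→7]: (597.5+79.2)/2 × 6 = 2030.1
  [7→7.25]: (79.2+71.8)/2 × 0.25 = 18.875
  [7.25→9.25]: (71.8+33.0)/2 × 2 = 104.8
  [9.25→13.25]: (33.0+6.9)/2 × 4 = 79.8
  Sum = 2621.7 µg/L·hr
k_e = ln2 / t½ = 0.693147 / 1.78 = 0.3894 hr^-1
Extrapolated tail: C_last / k_e = 6.9 / 0.3894 = 17.720
AUC_0→∞ = 2621.7 + 17.720 = 2639.42 µg/L·hr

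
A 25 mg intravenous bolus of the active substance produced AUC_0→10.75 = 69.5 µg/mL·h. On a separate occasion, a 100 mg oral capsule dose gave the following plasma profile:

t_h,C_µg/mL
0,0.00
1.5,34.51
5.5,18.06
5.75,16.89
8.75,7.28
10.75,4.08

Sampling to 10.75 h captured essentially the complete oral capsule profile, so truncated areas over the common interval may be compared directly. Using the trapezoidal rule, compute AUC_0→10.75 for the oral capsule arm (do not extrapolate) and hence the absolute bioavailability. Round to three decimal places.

F = 0.658

Trapezoidal AUC_0→10.75 (oral capsule):
  [0→1.5]: (0.00+34.51)/2 × 1.5 = 25.8825
  [1.5→5.5]: (34.51+18.06)/2 × 4 = 105.14
  [5.5→5.75]: (18.06+16.89)/2 × 0.25 = 4.36875
  [5.75→8.75]: (16.89+7.28)/2 × 3 = 36.255
  [8.75→10.75]: (7.28+4.08)/2 × 2 = 11.36
  Sum = 183.00625 µg/mL·h
F = (AUC_ev/D_ev)/(AUC_iv/D_iv) = (183.00625/100)/(69.5/25) = 1.8300625/2.78 = 0.6583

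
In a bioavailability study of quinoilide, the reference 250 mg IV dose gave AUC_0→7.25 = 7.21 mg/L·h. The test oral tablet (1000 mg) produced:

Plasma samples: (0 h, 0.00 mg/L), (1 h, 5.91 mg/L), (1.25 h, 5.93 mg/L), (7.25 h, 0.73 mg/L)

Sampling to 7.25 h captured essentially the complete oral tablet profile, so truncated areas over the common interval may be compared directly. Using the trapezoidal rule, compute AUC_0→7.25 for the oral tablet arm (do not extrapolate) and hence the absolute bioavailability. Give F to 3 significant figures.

Trapezoidal AUC_0→7.25 (oral tablet):
  [0→1]: (0.00+5.91)/2 × 1 = 2.955
  [1→1.25]: (5.91+5.93)/2 × 0.25 = 1.48
  [1.25→7.25]: (5.93+0.73)/2 × 6 = 19.98
  Sum = 24.415 mg/L·h
F = (AUC_ev/D_ev)/(AUC_iv/D_iv) = (24.415/1000)/(7.21/250) = 0.024415/0.02884 = 0.8466

F = 0.847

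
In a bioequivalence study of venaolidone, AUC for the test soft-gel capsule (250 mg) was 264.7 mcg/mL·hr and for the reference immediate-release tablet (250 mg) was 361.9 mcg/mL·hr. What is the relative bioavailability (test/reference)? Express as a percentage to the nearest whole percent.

F_rel = 73%

F_rel = (AUC_test/D_test) / (AUC_ref/D_ref)
      = (264.7/250) / (361.9/250)
      = 1.0588 / 1.4476 = 0.7314 = 73.14%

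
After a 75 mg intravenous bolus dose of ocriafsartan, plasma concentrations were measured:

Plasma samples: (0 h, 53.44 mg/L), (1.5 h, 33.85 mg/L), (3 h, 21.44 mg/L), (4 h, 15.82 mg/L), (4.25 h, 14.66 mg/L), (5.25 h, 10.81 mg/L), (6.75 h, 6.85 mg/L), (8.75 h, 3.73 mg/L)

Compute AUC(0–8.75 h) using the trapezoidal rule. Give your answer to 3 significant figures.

Trapezoidal AUC_0→8.75:
  [0→1.5]: (53.44+33.85)/2 × 1.5 = 65.4675
  [1.5→3]: (33.85+21.44)/2 × 1.5 = 41.4675
  [3→4]: (21.44+15.82)/2 × 1 = 18.63
  [4→4.25]: (15.82+14.66)/2 × 0.25 = 3.81
  [4.25→5.25]: (14.66+10.81)/2 × 1 = 12.735
  [5.25→6.75]: (10.81+6.85)/2 × 1.5 = 13.245
  [6.75→8.75]: (6.85+3.73)/2 × 2 = 10.58
  Sum = 165.935 mg/L·h

AUC = 166 mg/L·h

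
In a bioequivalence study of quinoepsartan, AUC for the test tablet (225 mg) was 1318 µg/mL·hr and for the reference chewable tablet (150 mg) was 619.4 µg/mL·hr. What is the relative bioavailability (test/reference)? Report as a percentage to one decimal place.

F_rel = 141.9%

F_rel = (AUC_test/D_test) / (AUC_ref/D_ref)
      = (1318/225) / (619.4/150)
      = 5.85778 / 4.12933 = 1.4186 = 141.86%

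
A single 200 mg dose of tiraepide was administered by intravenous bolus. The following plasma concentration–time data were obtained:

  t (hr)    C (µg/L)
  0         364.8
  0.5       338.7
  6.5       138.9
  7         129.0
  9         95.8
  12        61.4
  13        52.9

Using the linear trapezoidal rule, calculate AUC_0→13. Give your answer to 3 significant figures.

Trapezoidal AUC_0→13:
  [0→0.5]: (364.8+338.7)/2 × 0.5 = 175.875
  [0.5→6.5]: (338.7+138.9)/2 × 6 = 1432.8
  [6.5→7]: (138.9+129.0)/2 × 0.5 = 66.975
  [7→9]: (129.0+95.8)/2 × 2 = 224.8
  [9→12]: (95.8+61.4)/2 × 3 = 235.8
  [12→13]: (61.4+52.9)/2 × 1 = 57.15
  Sum = 2193.4 µg/L·hr

AUC = 2190 µg/L·hr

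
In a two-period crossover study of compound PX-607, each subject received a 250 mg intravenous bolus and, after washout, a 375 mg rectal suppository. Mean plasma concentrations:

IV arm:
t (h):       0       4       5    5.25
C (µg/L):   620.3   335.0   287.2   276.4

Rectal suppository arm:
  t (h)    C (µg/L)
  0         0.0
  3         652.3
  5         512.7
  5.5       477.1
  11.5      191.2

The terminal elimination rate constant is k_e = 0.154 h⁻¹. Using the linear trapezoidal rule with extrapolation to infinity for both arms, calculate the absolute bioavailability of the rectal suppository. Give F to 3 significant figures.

F = 0.920

Trapezoidal AUC_0→5.25 (IV):
  [0→4]: (620.3+335.0)/2 × 4 = 1910.6
  [4→5]: (335.0+287.2)/2 × 1 = 311.1
  [5→5.25]: (287.2+276.4)/2 × 0.25 = 70.45
  Sum = 2292.15 µg/L·h
IV tail: 276.4/0.154 = 1794.805; AUC_iv,0→∞ = 2292.15 + 1794.805 = 4086.955 µg/L·h
Trapezoidal AUC_0→11.5 (rectal suppository):
  [0→3]: (0.0+652.3)/2 × 3 = 978.45
  [3→5]: (652.3+512.7)/2 × 2 = 1165.0
  [5→5.5]: (512.7+477.1)/2 × 0.5 = 247.45
  [5.5→11.5]: (477.1+191.2)/2 × 6 = 2004.9
  Sum = 4395.8 µg/L·h
rectal suppository tail: 191.2/0.154 = 1241.558; AUC_ev,0→∞ = 4395.8 + 1241.558 = 5637.358 µg/L·h
F = (AUC_ev/D_ev)/(AUC_iv/D_iv) = (5637.358/375)/(4086.955/250) = 15.033/16.34782 = 0.9196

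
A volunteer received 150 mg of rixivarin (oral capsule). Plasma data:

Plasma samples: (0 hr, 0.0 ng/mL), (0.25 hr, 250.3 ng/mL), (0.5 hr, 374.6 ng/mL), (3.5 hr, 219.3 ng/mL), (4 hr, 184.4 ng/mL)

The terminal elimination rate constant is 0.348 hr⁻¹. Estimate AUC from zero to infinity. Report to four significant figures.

AUC = 1631 ng/mL·hr

Trapezoidal AUC_0→4:
  [0→0.25]: (0.0+250.3)/2 × 0.25 = 31.2875
  [0.25→0.5]: (250.3+374.6)/2 × 0.25 = 78.1125
  [0.5→3.5]: (374.6+219.3)/2 × 3 = 890.85
  [3.5→4]: (219.3+184.4)/2 × 0.5 = 100.925
  Sum = 1101.175 ng/mL·hr
Extrapolated tail: C_last / k_e = 184.4 / 0.348 = 529.885
AUC_0→∞ = 1101.175 + 529.885 = 1631.06 ng/mL·hr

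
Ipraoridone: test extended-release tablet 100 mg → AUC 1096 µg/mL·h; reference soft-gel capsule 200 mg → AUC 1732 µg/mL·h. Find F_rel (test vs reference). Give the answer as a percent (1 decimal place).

F_rel = (AUC_test/D_test) / (AUC_ref/D_ref)
      = (1096/100) / (1732/200)
      = 10.96 / 8.66 = 1.2656 = 126.56%

F_rel = 126.6%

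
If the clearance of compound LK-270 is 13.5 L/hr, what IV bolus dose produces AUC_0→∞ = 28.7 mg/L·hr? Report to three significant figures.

Dose = 387 mg

Dose_iv = CL × AUC_0→∞
     = 13.5 × 28.7 = 387.45 mg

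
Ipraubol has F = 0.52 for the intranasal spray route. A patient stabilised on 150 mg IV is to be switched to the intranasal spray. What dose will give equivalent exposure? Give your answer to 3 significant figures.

For equal systemic exposure: F × D_ev = D_iv
D_ev = D_iv / F = 150 / 0.52 = 288.462 mg

D_intranasal = 288 mg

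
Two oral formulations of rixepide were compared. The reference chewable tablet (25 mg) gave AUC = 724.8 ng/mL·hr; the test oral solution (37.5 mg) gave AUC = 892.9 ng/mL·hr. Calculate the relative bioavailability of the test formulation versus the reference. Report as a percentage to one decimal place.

F_rel = (AUC_test/D_test) / (AUC_ref/D_ref)
      = (892.9/37.5) / (724.8/25)
      = 23.8107 / 28.992 = 0.8213 = 82.13%

F_rel = 82.1%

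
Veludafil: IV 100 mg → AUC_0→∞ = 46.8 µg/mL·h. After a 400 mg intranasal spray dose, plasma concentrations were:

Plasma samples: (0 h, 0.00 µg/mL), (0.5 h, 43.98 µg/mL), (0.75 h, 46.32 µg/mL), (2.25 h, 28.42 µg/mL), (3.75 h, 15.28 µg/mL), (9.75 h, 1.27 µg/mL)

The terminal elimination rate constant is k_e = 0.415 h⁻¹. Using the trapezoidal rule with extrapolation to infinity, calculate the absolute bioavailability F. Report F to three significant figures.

Trapezoidal AUC_0→9.75 (intranasal spray):
  [0→0.5]: (0.00+43.98)/2 × 0.5 = 10.995
  [0.5→0.75]: (43.98+46.32)/2 × 0.25 = 11.2875
  [0.75→2.25]: (46.32+28.42)/2 × 1.5 = 56.055
  [2.25→3.75]: (28.42+15.28)/2 × 1.5 = 32.775
  [3.75→9.75]: (15.28+1.27)/2 × 6 = 49.65
  Sum = 160.7625 µg/mL·h
Tail: C_last/k_e = 1.27/0.415 = 3.060
AUC_0→∞ (intranasal spray) = 160.7625 + 3.060 = 163.8225 µg/mL·h
F = (AUC_ev/D_ev)/(AUC_iv/D_iv) = (163.8225/400)/(46.8/100) = 0.40955625/0.468 = 0.8751

F = 0.875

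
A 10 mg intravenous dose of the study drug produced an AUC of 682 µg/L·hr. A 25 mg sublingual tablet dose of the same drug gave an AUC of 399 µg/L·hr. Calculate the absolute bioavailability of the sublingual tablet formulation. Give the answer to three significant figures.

F = 0.234

F = (AUC_ev / D_ev) / (AUC_iv / D_iv)
  = (399/25) / (682/10)
  = 15.96 / 68.2 = 0.2340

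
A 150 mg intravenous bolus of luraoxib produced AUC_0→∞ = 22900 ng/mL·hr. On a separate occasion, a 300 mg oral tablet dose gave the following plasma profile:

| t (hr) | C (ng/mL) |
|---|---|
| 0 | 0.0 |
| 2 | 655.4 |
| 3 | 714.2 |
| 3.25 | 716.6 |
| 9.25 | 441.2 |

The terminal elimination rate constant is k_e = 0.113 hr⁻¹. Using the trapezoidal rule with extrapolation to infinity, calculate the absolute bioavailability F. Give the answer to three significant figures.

Trapezoidal AUC_0→9.25 (oral tablet):
  [0→2]: (0.0+655.4)/2 × 2 = 655.4
  [2→3]: (655.4+714.2)/2 × 1 = 684.8
  [3→3.25]: (714.2+716.6)/2 × 0.25 = 178.85
  [3.25→9.25]: (716.6+441.2)/2 × 6 = 3473.4
  Sum = 4992.45 ng/mL·hr
Tail: C_last/k_e = 441.2/0.113 = 3904.425
AUC_0→∞ (oral tablet) = 4992.45 + 3904.425 = 8896.875 ng/mL·hr
F = (AUC_ev/D_ev)/(AUC_iv/D_iv) = (8896.875/300)/(22900/150) = 29.65625/152.667 = 0.1943

F = 0.194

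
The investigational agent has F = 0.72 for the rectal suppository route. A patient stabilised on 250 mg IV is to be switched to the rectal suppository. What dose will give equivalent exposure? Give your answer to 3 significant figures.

For equal systemic exposure: F × D_ev = D_iv
D_ev = D_iv / F = 250 / 0.72 = 347.222 mg

D_rectal = 347 mg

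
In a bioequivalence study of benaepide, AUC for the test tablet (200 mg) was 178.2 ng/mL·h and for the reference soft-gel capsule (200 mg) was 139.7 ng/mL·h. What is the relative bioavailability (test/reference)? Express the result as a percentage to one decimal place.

F_rel = 127.6%

F_rel = (AUC_test/D_test) / (AUC_ref/D_ref)
      = (178.2/200) / (139.7/200)
      = 0.891 / 0.6985 = 1.2756 = 127.56%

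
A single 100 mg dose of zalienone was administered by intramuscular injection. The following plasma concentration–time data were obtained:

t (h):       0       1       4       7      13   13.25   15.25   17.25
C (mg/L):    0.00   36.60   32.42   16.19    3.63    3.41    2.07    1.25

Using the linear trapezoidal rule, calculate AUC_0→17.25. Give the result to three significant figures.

Trapezoidal AUC_0→17.25:
  [0→1]: (0.00+36.60)/2 × 1 = 18.3
  [1→4]: (36.60+32.42)/2 × 3 = 103.53
  [4→7]: (32.42+16.19)/2 × 3 = 72.915
  [7→13]: (16.19+3.63)/2 × 6 = 59.46
  [13→13.25]: (3.63+3.41)/2 × 0.25 = 0.88
  [13.25→15.25]: (3.41+2.07)/2 × 2 = 5.48
  [15.25→17.25]: (2.07+1.25)/2 × 2 = 3.32
  Sum = 263.885 mg/L·h

AUC = 264 mg/L·h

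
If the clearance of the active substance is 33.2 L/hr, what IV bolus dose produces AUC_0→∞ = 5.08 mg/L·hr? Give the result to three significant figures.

Dose_iv = CL × AUC_0→∞
     = 33.2 × 5.08 = 168.656 mg

Dose = 169 mg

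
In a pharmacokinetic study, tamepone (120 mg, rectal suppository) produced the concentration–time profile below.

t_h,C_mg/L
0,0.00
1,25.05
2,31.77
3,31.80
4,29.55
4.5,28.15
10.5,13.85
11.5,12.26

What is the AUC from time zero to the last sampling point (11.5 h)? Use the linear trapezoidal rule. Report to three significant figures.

AUC = 257 mg/L·h

Trapezoidal AUC_0→11.5:
  [0→1]: (0.00+25.05)/2 × 1 = 12.525
  [1→2]: (25.05+31.77)/2 × 1 = 28.41
  [2→3]: (31.77+31.80)/2 × 1 = 31.785
  [3→4]: (31.80+29.55)/2 × 1 = 30.675
  [4→4.5]: (29.55+28.15)/2 × 0.5 = 14.425
  [4.5→10.5]: (28.15+13.85)/2 × 6 = 126.0
  [10.5→11.5]: (13.85+12.26)/2 × 1 = 13.055
  Sum = 256.875 mg/L·h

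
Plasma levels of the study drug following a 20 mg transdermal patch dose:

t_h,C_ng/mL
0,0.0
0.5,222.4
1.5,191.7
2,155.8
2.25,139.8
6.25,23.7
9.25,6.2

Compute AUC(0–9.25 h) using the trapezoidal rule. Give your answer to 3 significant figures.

Trapezoidal AUC_0→9.25:
  [0→0.5]: (0.0+222.4)/2 × 0.5 = 55.6
  [0.5→1.5]: (222.4+191.7)/2 × 1 = 207.05
  [1.5→2]: (191.7+155.8)/2 × 0.5 = 86.875
  [2→2.25]: (155.8+139.8)/2 × 0.25 = 36.95
  [2.25→6.25]: (139.8+23.7)/2 × 4 = 327.0
  [6.25→9.25]: (23.7+6.2)/2 × 3 = 44.85
  Sum = 758.325 ng/mL·h

AUC = 758 ng/mL·h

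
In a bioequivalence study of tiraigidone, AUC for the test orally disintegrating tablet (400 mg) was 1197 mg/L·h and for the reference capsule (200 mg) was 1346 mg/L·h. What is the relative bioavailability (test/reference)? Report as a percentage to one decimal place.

F_rel = (AUC_test/D_test) / (AUC_ref/D_ref)
      = (1197/400) / (1346/200)
      = 2.9925 / 6.73 = 0.4447 = 44.47%

F_rel = 44.5%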